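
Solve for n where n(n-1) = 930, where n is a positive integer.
n² − n − 930 = 0, so n = (1 ± √(1 + 4·930))/2 = (1 ± √3,721)/2 = (1 ± 61)/2, i.e. n = 31 or n = -30. Taking the positive root, n = 31 (check: 31×30 = 930).
Final answer: 31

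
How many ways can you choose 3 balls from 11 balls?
165

Solution: C(11,3) = 11! / (3! × (11-3)!)
         = 11! / (3! × 8!)
         = 165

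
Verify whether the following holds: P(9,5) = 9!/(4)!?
Permutation formula P(n,k) = n!/(n-k)!: 9!/4! = 362,880/24 = 15,120 = P(9,5). The statement holds.
Final answer: True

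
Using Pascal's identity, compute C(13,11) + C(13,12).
91

Explanation: C(13,11) + C(13,12) = C(14,12) = 91.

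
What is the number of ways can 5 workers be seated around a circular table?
Circular arrangements: (5-1)! = 24.

Answer: 24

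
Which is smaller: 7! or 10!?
7!

Reasoning: 7!=5,040, 10!=3,628,800. 10! > 7!.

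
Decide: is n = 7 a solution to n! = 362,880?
7! = 7·6! = 7·720 = 5,040, which does not equal 362,880.
Final answer: No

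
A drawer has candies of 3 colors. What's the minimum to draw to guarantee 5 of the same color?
13

Working:
Worst case: 4 of each = 12. One more: 13.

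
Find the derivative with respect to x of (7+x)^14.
14(7+x)^13

Using the power rule: d/dx (7+x)^14 = 14(7+x)^{13}.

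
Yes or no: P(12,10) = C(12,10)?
No

P(12,10) = 239,500,800 but C(12,10) = 66; they differ by a factor of 10! = 3628800, so the statement does not hold.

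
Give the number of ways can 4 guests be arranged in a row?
Arrangements of 4 distinct objects: 4! = 24.
Final answer: 24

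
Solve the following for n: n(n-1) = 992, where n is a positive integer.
32
n² − n − 992 = 0, so n = (1 ± √(1 + 4·992))/2 = (1 ± √3,969)/2 = (1 ± 63)/2, i.e. n = 32 or n = -31. Taking the positive root, n = 32 (check: 32×31 = 992).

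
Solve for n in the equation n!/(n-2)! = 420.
21

Explanation: n!/(n-2)! = n×(n-1), a product of 2 consecutive integers ≈ (n−0.5)^2. 420^(1/2) + 0.5 ≈ 21.0; check n = 21: 21×20 = 420 ✓. So n = 21.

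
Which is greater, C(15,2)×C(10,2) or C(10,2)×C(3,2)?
C(15,2)×C(10,2)

C(15,2)×C(10,2)=4,725, C(10,2)×C(3,2)=135.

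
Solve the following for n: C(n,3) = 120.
C(n,3) = n(n−1)(n−2)/3! is increasing in n, and n(n−1)(n−2) = 3!·120 = 720 ≈ (n−1)^3 gives n ≈ 10.0. Check: C(8,3) = 56, C(9,3) = 84, C(10,3) = 120 ✓. So n = 10.

Answer: 10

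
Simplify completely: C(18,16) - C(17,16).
136

Reasoning: C(18,16) - C(17,16) = C(17,15) = 136.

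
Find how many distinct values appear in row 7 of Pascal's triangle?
4

Solution: Row 7 has entries C(7,0)..C(7,7); by symmetry C(7,k)=C(7,7-k), giving 4 distinct values.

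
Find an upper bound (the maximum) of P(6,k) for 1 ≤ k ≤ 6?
720

Solution: P(6,k) increases in k, so maximum at k = 6: 6! = 720.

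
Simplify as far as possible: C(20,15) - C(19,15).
C(20,15) - C(19,15) = C(19,14) = 11,628.

Answer: 11,628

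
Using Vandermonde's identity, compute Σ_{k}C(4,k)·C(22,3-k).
2,600
= C(4+22,3) = C(26,3) = 2,600.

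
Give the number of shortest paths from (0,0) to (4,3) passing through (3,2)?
20

Explanation: To (3,2): C(5,3)=10. From there: C(2,1)=2. Total: 20.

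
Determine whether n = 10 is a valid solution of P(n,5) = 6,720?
No

Explanation: P(10,5) = 10·9·8·7·6 = 30,240, which does not equal 6,720.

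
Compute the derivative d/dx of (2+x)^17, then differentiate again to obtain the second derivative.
272(2+x)^15

Working:
First derivative: 17(2+x)^{16}. Second derivative: 17·16·(2+x)^{15} = 272(2+x)^{15}.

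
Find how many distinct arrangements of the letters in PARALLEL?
Word has 8 letters (P=1, A=2, R=1, L=3, E=1). Arrangements: 8!/Π(k!) = 3,360.
Final answer: 3,360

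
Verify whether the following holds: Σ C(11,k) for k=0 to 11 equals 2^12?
Binomial theorem: Σ C(11,k) = (1+1)^11 = 2^11 = 2,048; RHS 2^12 = 4,096.

Answer: False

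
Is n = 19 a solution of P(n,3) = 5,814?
P(19,3) = 19·18·17 = 5,814, which equals 5,814.
Final answer: Yes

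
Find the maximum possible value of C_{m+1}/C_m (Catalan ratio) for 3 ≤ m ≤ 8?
C_{m+1}/C_m = 2(2m+1)/(m+2), which increases with m. Maximum at m = 8: 2·17/10 = 17/5.

Answer: 17/5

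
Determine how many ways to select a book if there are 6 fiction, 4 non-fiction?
10

By the addition principle: 6 + 4 = 10.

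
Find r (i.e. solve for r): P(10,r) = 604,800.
7

P(10,r) = 10·9·…·(10−r+1), a product of r factors. Multiplying down from 10: 10 = 10; 10·9 = 90; 10·9·8 = 720; 10·9·8·7 = 5,040; 10·9·8·7·6 = 30,240; 10·9·8·7·6·5 = 151,200; 10·9·8·7·6·5·4 = 604,800 ✓ (7 factors). So r = 7.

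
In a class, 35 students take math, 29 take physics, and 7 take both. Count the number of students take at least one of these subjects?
57

Working:
|A∪B| = |A|+|B|-|A∩B| = 35+29-7 = 57.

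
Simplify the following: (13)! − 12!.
(13)! − 12! = (13)·12! − 12! = (13−1)·12! = 12·12! = 5,748,019,200.
Final answer: 5,748,019,200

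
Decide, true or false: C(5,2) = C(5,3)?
True
Symmetry C(n,k) = C(n,n-k): C(5,2) = 10 and C(5,3) = 10. Both sides agree, so the statement holds.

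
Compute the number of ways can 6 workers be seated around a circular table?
120

Explanation: Circular arrangements: (6-1)! = 120.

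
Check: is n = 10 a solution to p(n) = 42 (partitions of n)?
Yes

Explanation: Pentagonal recurrence p(n) = p(n−1) + p(n−2) − p(n−5) − p(n−7) + …: p(10) = p(9) + p(8) − p(5) − p(3) = 30 + 22 − 7 − 3 = 42, which equals 42.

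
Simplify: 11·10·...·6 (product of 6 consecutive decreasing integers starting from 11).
332,640

Working:
This is P(11,6) = 11!/(5)! = 332,640.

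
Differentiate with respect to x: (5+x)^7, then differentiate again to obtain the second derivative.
42(5+x)^5

First derivative: 7(5+x)^{6}. Second derivative: 7·6·(5+x)^{5} = 42(5+x)^{5}.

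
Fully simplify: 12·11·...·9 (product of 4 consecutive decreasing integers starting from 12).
11,880

This is P(12,4) = 12!/(8)! = 11,880.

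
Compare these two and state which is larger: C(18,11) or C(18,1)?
C(18,11)=31,824, C(18,1)=18.
Final answer: C(18,11)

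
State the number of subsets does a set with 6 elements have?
64

Working:
Each element can be included or excluded: 2^6 = 64.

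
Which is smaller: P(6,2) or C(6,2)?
C(6,2)

Reasoning: P(6,2)=30, C(6,2)=15.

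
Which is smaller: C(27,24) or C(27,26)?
C(27,26)

Reasoning: C(27,24)=2,925, C(27,26)=27.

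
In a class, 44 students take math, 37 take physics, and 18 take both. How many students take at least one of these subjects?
63

Reasoning: |A∪B| = |A|+|B|-|A∩B| = 44+37-18 = 63.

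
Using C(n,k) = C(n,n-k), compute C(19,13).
27,132

Reasoning: C(19,13) = C(19,6) = 27,132.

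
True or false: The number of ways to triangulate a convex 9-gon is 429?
True

Triangulations of a convex 9-gon are counted by the Catalan number C_7: C_7 = C(14,7)/(7+1) = 3,432/8 = 429.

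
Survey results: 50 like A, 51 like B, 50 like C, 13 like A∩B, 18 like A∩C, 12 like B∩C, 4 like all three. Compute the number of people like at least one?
|A∪B∪C| = 50+51+50-13-18-12+4 = 112.

Answer: 112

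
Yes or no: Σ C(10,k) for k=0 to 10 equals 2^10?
Yes

Binomial theorem: Σ C(10,k) = (1+1)^10 = 2^10 = 1,024; RHS 2^10 = 1,024.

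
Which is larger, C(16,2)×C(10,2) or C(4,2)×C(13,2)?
C(16,2)×C(10,2)=5,400, C(4,2)×C(13,2)=468.

Answer: C(16,2)×C(10,2)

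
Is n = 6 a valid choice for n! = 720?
Yes

6! = 6·5! = 6·120 = 720, which equals 720.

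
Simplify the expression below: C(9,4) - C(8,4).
56

Explanation: C(9,4) - C(8,4) = C(8,3) = 56.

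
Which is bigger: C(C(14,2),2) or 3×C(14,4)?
C(C(14,2),2)

Explanation: C(C(14,2),2)=4,095, 3×C(14,4)=3,003.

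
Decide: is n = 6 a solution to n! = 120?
No
6! = 6·5! = 6·120 = 720, which does not equal 120.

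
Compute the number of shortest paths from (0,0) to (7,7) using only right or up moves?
Choose 7 rights from 14 moves: C(14,7) = 3,432.
Final answer: 3,432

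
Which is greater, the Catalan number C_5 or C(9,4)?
C(9,4)

Explanation: C_5 = C(10,5)/(5+1) = 252/6 = 42; C(9,4) = 126.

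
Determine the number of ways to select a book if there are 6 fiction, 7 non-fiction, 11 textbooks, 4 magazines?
28
By the addition principle: 6 + 7 + 11 + 4 = 28.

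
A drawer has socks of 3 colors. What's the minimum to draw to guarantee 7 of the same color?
Worst case: 6 of each = 18. One more: 19.
Final answer: 19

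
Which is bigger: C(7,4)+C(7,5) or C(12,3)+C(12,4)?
C(12,3)+C(12,4)

Explanation: First=56, Second=715.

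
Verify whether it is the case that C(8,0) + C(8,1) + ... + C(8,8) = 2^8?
Binomial theorem with x = y = 1: Σ C(8,i) = (1+1)^8 = 2^8 = 256. The statement holds.
Final answer: True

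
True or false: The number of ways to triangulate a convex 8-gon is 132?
True

Explanation: Triangulations of a convex 8-gon are counted by the Catalan number C_6: C_6 = C(12,6)/(6+1) = 924/7 = 132.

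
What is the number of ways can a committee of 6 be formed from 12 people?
924

Working:
C(12,6) = 12! / (6! × (12-6)!)
         = 12! / (6! × 6!)
         = 924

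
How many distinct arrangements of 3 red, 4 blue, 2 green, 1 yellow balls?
Multinomial: 10!/(3! × 4! × 2! × 1!) = 12,600.

Answer: 12,600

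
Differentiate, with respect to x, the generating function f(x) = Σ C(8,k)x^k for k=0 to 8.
Σ k·C(8,k)x^(k-1) for k=1 to 8
Term-by-term differentiation gives Σ k·C(8,k)x^{k-1} for k=1 to 8.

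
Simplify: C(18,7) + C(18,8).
75,582

Working:
By Pascal's identity: C(19,8) = 75,582.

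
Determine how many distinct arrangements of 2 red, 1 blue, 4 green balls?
105

Explanation: Multinomial: 7!/(2! × 1! × 4!) = 105.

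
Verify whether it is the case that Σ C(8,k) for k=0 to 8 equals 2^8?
Binomial theorem: Σ C(8,k) = (1+1)^8 = 2^8 = 256; RHS 2^8 = 256.
Final answer: True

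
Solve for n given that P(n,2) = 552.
24

Working:
P(n,2) = n(n−1) is increasing in n; n(n−1) ≈ (n−0.5)^2 = 552 gives n ≈ 24.0. Check: P(22,2) = 462, P(23,2) = 506, P(24,2) = 552 ✓. So n = 24.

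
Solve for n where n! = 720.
6

n! is strictly increasing. 4! = 24, 5! = 120, 6! = 720 ✓. So n = 6.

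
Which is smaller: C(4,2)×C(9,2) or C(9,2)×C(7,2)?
C(4,2)×C(9,2)=216, C(9,2)×C(7,2)=756.
Final answer: C(4,2)×C(9,2)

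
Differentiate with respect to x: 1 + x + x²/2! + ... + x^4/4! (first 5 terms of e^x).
1 + x + x²/2! + ... + x^3/3!

Differentiating term by term gives the first 4 terms of e^x.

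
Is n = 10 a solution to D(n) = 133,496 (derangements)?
D(10) = (10-1)·[D(9) + D(8)] = 9·[133,496 + 14,833] = 1,334,961, which does not equal 133,496.

Answer: No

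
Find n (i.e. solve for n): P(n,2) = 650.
P(n,2) = n(n−1) is increasing in n; n(n−1) ≈ (n−0.5)^2 = 650 gives n ≈ 26.0. Check: P(24,2) = 552, P(25,2) = 600, P(26,2) = 650 ✓. So n = 26.

Answer: 26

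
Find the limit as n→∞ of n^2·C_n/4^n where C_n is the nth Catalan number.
∞

Reasoning: C_n ~ 4^n/(n^(3/2)√π), so n^2·C_n/4^n ~ n^(2 − 3/2)/√π → ∞.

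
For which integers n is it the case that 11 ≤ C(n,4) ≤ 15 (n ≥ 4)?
6

Working:
C(5,4)=5; C(6,4)=15; C(7,4)=35. So valid n = 6.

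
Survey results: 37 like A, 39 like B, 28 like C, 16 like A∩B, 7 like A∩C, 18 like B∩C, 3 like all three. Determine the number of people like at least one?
66

Solution: |A∪B∪C| = 37+39+28-16-7-18+3 = 66.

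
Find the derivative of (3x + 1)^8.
Chain rule: 8(3x+1)^{7} × 3 = 24(3x+1)^{7}.
Final answer: 24(3x + 1)^7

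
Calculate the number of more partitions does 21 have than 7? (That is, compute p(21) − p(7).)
777
Pentagonal recurrence p(n) = p(n−1) + p(n−2) − p(n−5) − p(n−7) + …: p(21) = p(20) + p(19) − p(16) − p(14) + p(9) + p(6) = 627 + 490 − 231 − 135 + 30 + 11 = 792.
p(7) = p(6) + p(5) − p(2) − p(0) = 11 + 7 − 2 − 1 = 15.
Difference = 792 − 15 = 777.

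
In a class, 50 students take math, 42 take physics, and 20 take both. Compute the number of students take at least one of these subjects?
|A∪B| = |A|+|B|-|A∩B| = 50+42-20 = 72.
Final answer: 72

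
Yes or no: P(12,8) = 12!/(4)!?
Yes

Working:
Permutation formula P(n,k) = n!/(n-k)!: 12!/4! = 479,001,600/24 = 19,958,400 = P(12,8). The statement holds.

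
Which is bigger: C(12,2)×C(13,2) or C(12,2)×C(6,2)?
C(12,2)×C(13,2)

C(12,2)×C(13,2)=5,148, C(12,2)×C(6,2)=990.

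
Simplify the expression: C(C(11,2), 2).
1,485

Reasoning: C(11,2) = 55, then C(55, 2) = 1,485.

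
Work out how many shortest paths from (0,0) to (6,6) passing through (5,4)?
378

Working:
To (5,4): C(9,5)=126. From there: C(3,1)=3. Total: 378.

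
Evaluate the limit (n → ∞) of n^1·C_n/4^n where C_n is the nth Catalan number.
0

Explanation: C_n ~ 4^n/(n^(3/2)√π), so n^1·C_n/4^n ~ n^(1 − 3/2)/√π → 0.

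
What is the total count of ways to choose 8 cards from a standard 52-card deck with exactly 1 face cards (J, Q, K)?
223,722,720

Solution: 12 face cards and 40 non-face cards: C(12,1) × C(40,7) = 12 × 18,643,560 = 223,722,720.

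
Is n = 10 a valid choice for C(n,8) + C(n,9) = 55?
Yes

Working:
C(10,8) + C(10,9) = 45 + 10 = 55, which equals 55.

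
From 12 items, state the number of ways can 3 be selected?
220

Explanation: C(12,3) = 12! / (3! × (12-3)!)
         = 12! / (3! × 9!)
         = 220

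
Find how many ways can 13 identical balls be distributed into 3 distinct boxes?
C(13+3-1, 3-1) = C(15, 2) = 105.
Final answer: 105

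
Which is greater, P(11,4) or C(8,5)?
P(11,4)=7,920, C(8,5)=56.

Answer: P(11,4)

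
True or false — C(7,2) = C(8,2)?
False

Solution: LHS = C(7,2) = 21; RHS = C(8,2) = 28. 21 ≠ 28, so the statement does not hold.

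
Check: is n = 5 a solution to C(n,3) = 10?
Yes
C(5,3) = 5·4·3/3! = 60/6 = 10, which equals 10.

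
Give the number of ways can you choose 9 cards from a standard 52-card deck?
3,679,075,400

Solution: C(52,9) = 3,679,075,400.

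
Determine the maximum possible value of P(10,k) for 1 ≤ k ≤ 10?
3,628,800

Reasoning: P(10,k) increases in k, so maximum at k = 10: 10! = 3,628,800.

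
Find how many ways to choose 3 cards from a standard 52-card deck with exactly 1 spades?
9,633

Explanation: 13 spades and 39 non-spades: C(13,1) × C(39,2) = 13 × 741 = 9,633.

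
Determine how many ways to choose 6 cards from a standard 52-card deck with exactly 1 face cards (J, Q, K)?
7,896,096

Explanation: 12 face cards and 40 non-face cards: C(12,1) × C(40,5) = 12 × 658,008 = 7,896,096.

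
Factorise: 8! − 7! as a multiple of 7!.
7 × 7! = 35,280

8! − 7! = 8·7! − 7! = (8 − 1)·7! = 7 × 7! = 35,280.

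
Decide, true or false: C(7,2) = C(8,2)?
False

Reasoning: LHS = C(7,2) = 21; RHS = C(8,2) = 28. 21 ≠ 28, so the statement does not hold.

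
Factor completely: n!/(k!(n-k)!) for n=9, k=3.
C(9,3) = 84

This is the binomial coefficient C(9,3) = 84.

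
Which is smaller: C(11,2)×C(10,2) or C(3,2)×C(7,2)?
C(11,2)×C(10,2)=2,475, C(3,2)×C(7,2)=63.

Answer: C(3,2)×C(7,2)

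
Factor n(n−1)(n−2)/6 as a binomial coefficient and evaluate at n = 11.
n(n−1)(n−2)/6 = n!/(3!(n−3)!) = C(n,3). At n = 11: C(11,3) = 165.
Final answer: C(n,3); C(11,3) = 165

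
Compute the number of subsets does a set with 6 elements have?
Each element can be included or excluded: 2^6 = 64.
Final answer: 64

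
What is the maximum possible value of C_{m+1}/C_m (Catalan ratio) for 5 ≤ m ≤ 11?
C_{m+1}/C_m = 2(2m+1)/(m+2), which increases with m. Maximum at m = 11: 2·23/13 = 46/13.

Answer: 46/13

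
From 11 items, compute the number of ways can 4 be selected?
C(11,4) = 11! / (4! × (11-4)!)
         = 11! / (4! × 7!)
         = 330
Final answer: 330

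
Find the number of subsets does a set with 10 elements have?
1,024
Each element can be included or excluded: 2^10 = 1,024.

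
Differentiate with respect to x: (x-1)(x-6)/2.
(2x - 7)/2

Working:
d/dx[(x-1)(x-6)] = (x-6) + (x-1) = 2x - 7. Dividing by 2 gives (2x - 7)/2.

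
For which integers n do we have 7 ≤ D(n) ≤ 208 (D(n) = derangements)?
4, 5

Solution: Using D(n) = (n−1)[D(n−1) + D(n−2)] with D(1)=0, D(2)=1: D(3)=2; D(4)=9; D(5)=44; D(6)=265. So valid n = 4, 5.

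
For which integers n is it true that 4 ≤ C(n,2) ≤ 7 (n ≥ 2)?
4

Solution: C(3,2)=3; C(4,2)=6; C(5,2)=10. So valid n = 4.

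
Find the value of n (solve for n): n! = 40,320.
n! is strictly increasing. 6! = 720, 7! = 5,040, 8! = 40,320 ✓. So n = 8.

Answer: 8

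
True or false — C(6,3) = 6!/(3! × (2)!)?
False

Reasoning: The correct denominator is 3!×3!, giving C(6,3) = 20; the stated RHS is 6!/(3!×2!) = 60 ≠ 20, so the statement does not hold.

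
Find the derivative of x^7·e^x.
(7x^6 + x^7)e^x

Reasoning: Product rule: d/dx[x^7]·e^x + x^7·d/dx[e^x] = 7x^{6}e^x + x^7e^x.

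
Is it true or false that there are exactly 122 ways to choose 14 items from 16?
False
C(16,14) = 120 ≠ 122.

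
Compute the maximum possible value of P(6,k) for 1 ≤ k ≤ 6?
P(6,k) increases in k, so maximum at k = 6: 6! = 720.
Final answer: 720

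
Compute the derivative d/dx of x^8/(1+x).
(8x^7(1+x) - x^8)/(1+x)²

Solution: Quotient rule: [8x^{7}(1+x) - x^8]/(1+x)².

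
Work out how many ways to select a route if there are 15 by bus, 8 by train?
23

Explanation: By the addition principle: 15 + 8 = 23.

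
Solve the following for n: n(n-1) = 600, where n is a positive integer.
25

Reasoning: n² − n − 600 = 0, so n = (1 ± √(1 + 4·600))/2 = (1 ± √2,401)/2 = (1 ± 49)/2, i.e. n = 25 or n = -24. Taking the positive root, n = 25 (check: 25×24 = 600).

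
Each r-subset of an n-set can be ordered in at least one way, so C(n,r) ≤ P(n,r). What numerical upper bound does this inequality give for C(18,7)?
P(18,7) = 18·17·16·15·14·13·12 = 160,392,960, so C(18,7) ≤ 160,392,960. (The bound is loose by a factor of 7! = 5,040: C(18,7) = 160,392,960/5,040 = 31,824.)
Final answer: 160,392,960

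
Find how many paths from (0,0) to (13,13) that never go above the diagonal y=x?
Counted by the Catalan number C_13: C_13 = C(26,13)/(13+1) = 10,400,600/14 = 742,900.
Final answer: 742,900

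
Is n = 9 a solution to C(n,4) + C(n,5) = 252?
C(9,4) + C(9,5) = 126 + 126 = 252, which equals 252.

Answer: Yes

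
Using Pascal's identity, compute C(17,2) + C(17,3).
C(17,2) + C(17,3) = C(18,3) = 816.

Answer: 816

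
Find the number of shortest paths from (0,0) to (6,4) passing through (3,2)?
To (3,2): C(5,3)=10. From there: C(5,3)=10. Total: 100.

Answer: 100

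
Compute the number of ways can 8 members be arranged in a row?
40,320

Explanation: Arrangements of 8 distinct objects: 8! = 40,320.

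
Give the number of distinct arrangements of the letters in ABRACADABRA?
83,160

Explanation: Word has 11 letters (A=5, B=2, R=2, C=1, D=1). Arrangements: 11!/Π(k!) = 83,160.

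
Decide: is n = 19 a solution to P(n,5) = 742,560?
No

Explanation: P(19,5) = 19·18·17·16·15 = 1,395,360, which does not equal 742,560.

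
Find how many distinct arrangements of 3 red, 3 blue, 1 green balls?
Multinomial: 7!/(3! × 3! × 1!) = 140.

Answer: 140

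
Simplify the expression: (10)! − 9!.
(10)! − 9! = (10)·9! − 9! = (10−1)·9! = 9·9! = 3,265,920.
Final answer: 3,265,920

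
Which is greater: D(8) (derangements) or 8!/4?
D(8) = (8-1)·[D(7) + D(6)] = 7·[1,854 + 265] = 14,833; 8!/4 = 40,320/4 = 10,080.
Final answer: D(8)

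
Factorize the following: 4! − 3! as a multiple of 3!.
3 × 3! = 18

Reasoning: 4! − 3! = 4·3! − 3! = (4 − 1)·3! = 3 × 3! = 18.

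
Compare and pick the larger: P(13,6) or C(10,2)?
P(13,6)

Explanation: P(13,6)=1,235,520, C(10,2)=45.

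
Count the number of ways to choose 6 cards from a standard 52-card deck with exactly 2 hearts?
6,415,578

Working:
13 hearts and 39 non-hearts: C(13,2) × C(39,4) = 78 × 82251 = 6,415,578.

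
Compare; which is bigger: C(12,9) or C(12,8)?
C(12,8)

Explanation: C(12,9)=220, C(12,8)=495.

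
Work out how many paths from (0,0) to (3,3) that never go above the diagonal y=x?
5

Counted by the Catalan number C_3: C_3 = C(6,3)/(3+1) = 20/4 = 5.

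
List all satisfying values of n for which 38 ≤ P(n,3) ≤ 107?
5
P(4,3)=24; P(5,3)=60; P(6,3)=120. So valid n = 5.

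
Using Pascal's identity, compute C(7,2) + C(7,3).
C(7,2) + C(7,3) = C(8,3) = 56.

Answer: 56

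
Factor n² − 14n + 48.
(n − 6)(n − 8)

Working:
Seek roots whose sum is 14 and product is 48: (6, 8). So n² − 14n + 48 = (n − 6)(n − 8).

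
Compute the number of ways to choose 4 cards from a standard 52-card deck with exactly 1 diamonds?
13 diamonds and 39 non-diamonds: C(13,1) × C(39,3) = 13 × 9139 = 118,807.

Answer: 118,807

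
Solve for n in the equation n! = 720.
6

Reasoning: n! is strictly increasing. 4! = 24, 5! = 120, 6! = 720 ✓. So n = 6.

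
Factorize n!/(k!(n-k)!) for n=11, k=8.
C(11,8) = 165
This is the binomial coefficient C(11,8) = 165.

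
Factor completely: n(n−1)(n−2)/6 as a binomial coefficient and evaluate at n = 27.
n(n−1)(n−2)/6 = n!/(3!(n−3)!) = C(n,3). At n = 27: C(27,3) = 2,925.

Answer: C(n,3); C(27,3) = 2,925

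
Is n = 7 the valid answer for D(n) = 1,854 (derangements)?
Yes

D(7) = (7-1)·[D(6) + D(5)] = 6·[265 + 44] = 1,854, which equals 1,854.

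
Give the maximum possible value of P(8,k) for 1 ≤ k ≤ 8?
P(8,k) increases in k, so maximum at k = 8: 8! = 40,320.

Answer: 40,320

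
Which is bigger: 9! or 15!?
15!

9!=362,880, 15!=1,307,674,368,000. 15! > 9!.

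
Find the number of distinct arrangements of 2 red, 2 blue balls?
6

Explanation: Multinomial: 4!/(2! × 2!) = 6.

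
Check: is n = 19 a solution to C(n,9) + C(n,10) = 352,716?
C(19,9) + C(19,10) = 92,378 + 92,378 = 184,756, which does not equal 352,716.
Final answer: No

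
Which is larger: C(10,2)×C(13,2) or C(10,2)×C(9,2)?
C(10,2)×C(13,2)

Reasoning: C(10,2)×C(13,2)=3,510, C(10,2)×C(9,2)=1,620.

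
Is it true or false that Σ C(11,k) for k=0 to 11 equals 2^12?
False

Working:
Binomial theorem: Σ C(11,k) = (1+1)^11 = 2^11 = 2,048; RHS 2^12 = 4,096.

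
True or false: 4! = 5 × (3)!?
False
4! = 4 × 3! = 24, but 5 × 3! = 30.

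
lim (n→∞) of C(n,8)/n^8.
1/40320

Working:
C(n,8) ≈ n^8/8! for large n. Limit = 1/8! = 1/40320.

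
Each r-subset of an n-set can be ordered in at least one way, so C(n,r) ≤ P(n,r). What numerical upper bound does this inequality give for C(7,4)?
840

Reasoning: P(7,4) = 7·6·5·4 = 840, so C(7,4) ≤ 840. (The bound is loose by a factor of 4! = 24: C(7,4) = 840/24 = 35.)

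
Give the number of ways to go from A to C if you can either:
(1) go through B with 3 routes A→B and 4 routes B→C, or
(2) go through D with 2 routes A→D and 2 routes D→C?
16

Reasoning: Route via B: 3×4=12. Route via D: 2×2=4. Total: 16.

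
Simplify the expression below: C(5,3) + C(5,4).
15

Working:
By Pascal's identity: C(6,4) = 15.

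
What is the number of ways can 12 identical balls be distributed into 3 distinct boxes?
91
C(12+3-1, 3-1) = C(14, 2) = 91.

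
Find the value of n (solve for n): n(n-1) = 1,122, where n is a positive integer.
34

Reasoning: n² − n − 1,122 = 0, so n = (1 ± √(1 + 4·1,122))/2 = (1 ± √4,489)/2 = (1 ± 67)/2, i.e. n = 34 or n = -33. Taking the positive root, n = 34 (check: 34×33 = 1,122).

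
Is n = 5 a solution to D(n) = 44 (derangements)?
D(5) = (5-1)·[D(4) + D(3)] = 4·[9 + 2] = 44, which equals 44.

Answer: Yes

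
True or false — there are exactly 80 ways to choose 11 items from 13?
False
C(13,11) = 78 ≠ 80.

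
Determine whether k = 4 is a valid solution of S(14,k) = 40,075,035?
No

Reasoning: S(14,4) = 4·S(13,4) + S(13,3) = 4·2,532,530 + 261,625 = 10,391,745, which does not equal 40,075,035.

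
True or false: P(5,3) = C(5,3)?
False

Explanation: P(5,3) = 60 and C(5,3) = 10; P(n,r) = r! × C(n,r) so P > C whenever r ≥ 2.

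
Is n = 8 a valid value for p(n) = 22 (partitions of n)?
Yes

Pentagonal recurrence p(n) = p(n−1) + p(n−2) − p(n−5) − p(n−7) + …: p(8) = p(7) + p(6) − p(3) − p(1) = 15 + 11 − 3 − 1 = 22, which equals 22.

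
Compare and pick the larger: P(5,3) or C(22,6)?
C(22,6)

Reasoning: P(5,3)=60, C(22,6)=74,613.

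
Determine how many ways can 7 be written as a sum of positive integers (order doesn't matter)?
15

Solution: Pentagonal recurrence p(n) = p(n−1) + p(n−2) − p(n−5) − p(n−7) + …: p(7) = p(6) + p(5) − p(2) − p(0) = 11 + 7 − 2 − 1 = 15.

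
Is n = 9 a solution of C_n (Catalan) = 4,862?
Yes

C_9 = C(18,9)/(9+1) = 48,620/10 = 4,862, which equals 4,862.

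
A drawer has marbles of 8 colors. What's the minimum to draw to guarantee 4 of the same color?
25

Solution: Worst case: 3 of each = 24. One more: 25.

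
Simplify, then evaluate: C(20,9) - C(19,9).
C(20,9) - C(19,9) = C(19,8) = 75,582.
Final answer: 75,582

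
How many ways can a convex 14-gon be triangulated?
Using the Catalan number formula: C_n = C(2n, n) / (n+1)
C_12 = C(24, 12) / (12+1)
     = 2704156 / 13
     = 208,012

Answer: 208,012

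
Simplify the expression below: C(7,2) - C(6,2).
6
C(7,2) - C(6,2) = C(6,1) = 6.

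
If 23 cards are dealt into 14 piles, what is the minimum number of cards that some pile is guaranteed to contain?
2
Pigeonhole: ⌈23/14⌉ = 2.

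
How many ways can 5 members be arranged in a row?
Arrangements of 5 distinct objects: 5! = 120.

Answer: 120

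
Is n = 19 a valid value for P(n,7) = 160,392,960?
No

Solution: P(19,7) = 19·18·17·16·15·14·13 = 253,955,520, which does not equal 160,392,960.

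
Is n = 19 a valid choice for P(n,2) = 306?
No

Working:
P(19,2) = 19·18 = 342, which does not equal 306.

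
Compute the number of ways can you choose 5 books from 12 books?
792

C(12,5) = 12! / (5! × (12-5)!)
         = 12! / (5! × 7!)
         = 792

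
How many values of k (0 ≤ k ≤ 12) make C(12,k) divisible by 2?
Checking C(12,k) mod 2 for k = 0..12: divisible at k = 1, 2, 3, 5, 6, 7, 9, 10, 11. That's 9 values.
Final answer: 9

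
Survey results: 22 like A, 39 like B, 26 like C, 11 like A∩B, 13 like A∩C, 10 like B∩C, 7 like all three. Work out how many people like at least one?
60

Solution: |A∪B∪C| = 22+39+26-11-13-10+7 = 60.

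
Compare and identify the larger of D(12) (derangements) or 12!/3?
D(12)
D(12) = (12-1)·[D(11) + D(10)] = 11·[14,684,570 + 1,334,961] = 176,214,841; 12!/3 = 479,001,600/3 = 159,667,200.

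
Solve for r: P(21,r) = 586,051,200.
7

Solution: P(21,r) = 21·20·…·(21−r+1), a product of r factors. Multiplying down from 21: 21 = 21; 21·20 = 420; 21·20·19 = 7,980; 21·20·19·18 = 143,640; 21·20·19·18·17 = 2,441,880; 21·20·19·18·17·16 = 39,070,080; 21·20·19·18·17·16·15 = 586,051,200 ✓ (7 factors). So r = 7.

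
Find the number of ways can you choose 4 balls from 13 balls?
715

Working:
C(13,4) = 13! / (4! × (13-4)!)
         = 13! / (4! × 9!)
         = 715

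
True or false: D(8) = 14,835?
False
Derangements of 8 elements: D(8) = (8-1)·[D(7) + D(6)] = 7·[1,854 + 265] = 14,833.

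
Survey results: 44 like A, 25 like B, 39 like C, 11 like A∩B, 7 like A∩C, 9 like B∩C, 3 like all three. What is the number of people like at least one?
84

|A∪B∪C| = 44+25+39-11-7-9+3 = 84.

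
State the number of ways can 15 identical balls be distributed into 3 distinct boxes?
136

Reasoning: C(15+3-1, 3-1) = C(17, 2) = 136.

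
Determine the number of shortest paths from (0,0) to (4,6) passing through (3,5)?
112

Working:
To (3,5): C(8,3)=56. From there: C(2,1)=2. Total: 112.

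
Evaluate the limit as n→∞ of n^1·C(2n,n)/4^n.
∞

Reasoning: C(2n,n) ~ 4^n/√(πn), so n^1·C(2n,n)/4^n ~ n^(1 − 1/2)/√π → ∞.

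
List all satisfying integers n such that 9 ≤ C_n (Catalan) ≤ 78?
4, 5

Solution: C_3=5; C_4=14; C_5=42; C_6=132. So valid n = 4, 5.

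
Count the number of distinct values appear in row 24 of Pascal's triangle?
Row 24 has entries C(24,0)..C(24,24); by symmetry C(24,k)=C(24,24-k), giving 13 distinct values.
Final answer: 13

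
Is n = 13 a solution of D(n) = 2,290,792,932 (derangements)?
Yes

Solution: D(13) = (13-1)·[D(12) + D(11)] = 12·[176,214,841 + 14,684,570] = 2,290,792,932, which equals 2,290,792,932.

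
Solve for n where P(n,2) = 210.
15

Reasoning: P(n,2) = n(n−1) is increasing in n; n(n−1) ≈ (n−0.5)^2 = 210 gives n ≈ 15.0. Check: P(13,2) = 156, P(14,2) = 182, P(15,2) = 210 ✓. So n = 15.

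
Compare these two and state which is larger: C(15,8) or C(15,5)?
C(15,8)=6,435, C(15,5)=3,003.
Final answer: C(15,8)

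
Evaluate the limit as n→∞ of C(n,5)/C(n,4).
∞
C(n,5)/C(n,4) = (n-4)/5 → ∞ as n → ∞.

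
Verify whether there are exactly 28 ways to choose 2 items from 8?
True

Working:
C(8,2) = 28.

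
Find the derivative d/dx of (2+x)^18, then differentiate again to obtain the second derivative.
306(2+x)^16
First derivative: 18(2+x)^{17}. Second derivative: 18·17·(2+x)^{16} = 306(2+x)^{16}.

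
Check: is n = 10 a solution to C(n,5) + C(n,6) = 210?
C(10,5) + C(10,6) = 252 + 210 = 462, which does not equal 210.

Answer: No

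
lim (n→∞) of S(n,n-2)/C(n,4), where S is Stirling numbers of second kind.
3
The leading term of S(n,n-2) as a polynomial in n is (3)!!·C(n,4), so the ratio → (3)!! = 3.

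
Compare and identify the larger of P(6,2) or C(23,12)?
C(23,12)
P(6,2)=30, C(23,12)=1,352,078.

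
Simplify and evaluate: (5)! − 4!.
(5)! − 4! = (5)·4! − 4! = (5−1)·4! = 4·4! = 96.
Final answer: 96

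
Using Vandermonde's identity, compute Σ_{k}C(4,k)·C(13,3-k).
680
= C(4+13,3) = C(17,3) = 680.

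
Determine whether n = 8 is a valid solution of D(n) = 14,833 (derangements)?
D(8) = (8-1)·[D(7) + D(6)] = 7·[1,854 + 265] = 14,833, which equals 14,833.

Answer: Yes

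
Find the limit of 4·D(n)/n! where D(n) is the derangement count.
4/e

Reasoning: D(n)/n! → 1/e, so 4·D(n)/n! → 4/e.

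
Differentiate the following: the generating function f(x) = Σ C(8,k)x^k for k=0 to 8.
Term-by-term differentiation gives Σ k·C(8,k)x^{k-1} for k=1 to 8.
Final answer: Σ k·C(8,k)x^(k-1) for k=1 to 8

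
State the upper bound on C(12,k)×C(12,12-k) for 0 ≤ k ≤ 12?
C(12,k)·C(12,12-k) = C(12,k)², maximised at the centre k = 6: C(12,6)² = 853,776.

Answer: 853,776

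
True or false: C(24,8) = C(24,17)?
False

Solution: C(24,8) = 735,471 but C(24,17) = 346,104; symmetry gives C(24,8) = C(24,16), not C(24,17).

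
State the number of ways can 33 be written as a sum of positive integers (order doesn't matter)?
Pentagonal recurrence p(n) = p(n−1) + p(n−2) − p(n−5) − p(n−7) + …: p(33) = p(32) + p(31) − p(28) − p(26) + p(21) + p(18) − p(11) − p(7) = 8,349 + 6,842 − 3,718 − 2,436 + 792 + 385 − 56 − 15 = 10,143.
Final answer: 10,143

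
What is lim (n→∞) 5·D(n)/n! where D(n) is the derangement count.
5/e
D(n)/n! → 1/e, so 5·D(n)/n! → 5/e.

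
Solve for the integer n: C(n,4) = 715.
13

Working:
C(n,4) = n(n−1)(n−2)(n−3)/4! is increasing in n, and n(n−1)(n−2)(n−3) = 4!·715 = 17,160 ≈ (n−1.5)^4 gives n ≈ 12.9. Check: C(11,4) = 330, C(12,4) = 495, C(13,4) = 715 ✓. So n = 13.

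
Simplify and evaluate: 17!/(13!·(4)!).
2,380

Working:
This is C(17,13) = 2,380.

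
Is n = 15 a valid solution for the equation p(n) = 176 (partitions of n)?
Pentagonal recurrence p(n) = p(n−1) + p(n−2) − p(n−5) − p(n−7) + …: p(15) = p(14) + p(13) − p(10) − p(8) + p(3) + p(0) = 135 + 101 − 42 − 22 + 3 + 1 = 176, which equals 176.

Answer: Yes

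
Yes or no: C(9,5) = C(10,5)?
LHS = C(9,5) = 126; RHS = C(10,5) = 252. 126 ≠ 252, so the statement does not hold.

Answer: No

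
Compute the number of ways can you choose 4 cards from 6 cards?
15

Reasoning: C(6,4) = 6! / (4! × (6-4)!)
         = 6! / (4! × 2!)
         = 15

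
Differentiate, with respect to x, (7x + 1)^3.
21(7x + 1)^2

Explanation: Chain rule: 3(7x+1)^{2} × 7 = 21(7x+1)^{2}.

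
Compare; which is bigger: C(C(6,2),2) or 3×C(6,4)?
C(C(6,2),2)

Working:
C(C(6,2),2)=105, 3×C(6,4)=45.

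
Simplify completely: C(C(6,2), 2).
105

C(6,2) = 15, then C(15, 2) = 105.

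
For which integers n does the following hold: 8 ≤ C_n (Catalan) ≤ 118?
4, 5

Explanation: C_3=5; C_4=14; C_5=42; C_6=132. So valid n = 4, 5.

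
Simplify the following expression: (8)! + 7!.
45,360

Working:
(8)! + 7! = (8)·7! + 7! = (8+1)·7! = 9·7! = 45,360.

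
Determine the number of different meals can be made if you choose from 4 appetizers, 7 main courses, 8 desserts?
By the multiplication principle: 4 × 7 × 8 = 224.
Final answer: 224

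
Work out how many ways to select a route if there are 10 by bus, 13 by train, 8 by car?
31

Working:
By the addition principle: 10 + 13 + 8 = 31.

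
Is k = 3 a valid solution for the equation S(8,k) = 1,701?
S(8,3) = 3·S(7,3) + S(7,2) = 3·301 + 63 = 966, which does not equal 1,701.

Answer: No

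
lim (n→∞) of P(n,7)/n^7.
1

Working:
P(n,7) = n(n-1)···(n-6) ≈ n^7 for large n. Limit = 1.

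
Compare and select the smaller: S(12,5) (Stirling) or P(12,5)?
S(12,5) = 5·S(11,5) + S(11,4) = 5·246,730 + 145,750 = 1,379,400; P(12,5) = 95,040.
Final answer: P(12,5)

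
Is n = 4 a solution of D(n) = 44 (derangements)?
No

Explanation: D(4) = (4-1)·[D(3) + D(2)] = 3·[2 + 1] = 9, which does not equal 44.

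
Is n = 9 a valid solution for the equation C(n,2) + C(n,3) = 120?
Yes

C(9,2) + C(9,3) = 36 + 84 = 120, which equals 120.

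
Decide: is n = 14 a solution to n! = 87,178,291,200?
Yes

Solution: 14! = 14·13! = 14·6,227,020,800 = 87,178,291,200, which equals 87,178,291,200.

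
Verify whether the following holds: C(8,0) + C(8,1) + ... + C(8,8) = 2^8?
True

Binomial theorem with x = y = 1: Σ C(8,i) = (1+1)^8 = 2^8 = 256. The statement holds.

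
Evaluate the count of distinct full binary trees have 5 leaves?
14

Solution: Using the Catalan number formula: C_n = C(2n, n) / (n+1)
C_4 = C(8, 4) / (4+1)
     = 70 / 5
     = 14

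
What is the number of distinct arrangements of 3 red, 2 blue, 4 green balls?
1,260

Multinomial: 9!/(3! × 2! × 4!) = 1,260.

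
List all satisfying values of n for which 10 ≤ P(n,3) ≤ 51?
4

Solution: P(3,3)=6; P(4,3)=24; P(5,3)=60. So valid n = 4.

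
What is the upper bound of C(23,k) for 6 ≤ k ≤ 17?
C(23,k) is maximised at the centre of the row: C(23,11) = 1,352,078.

Answer: 1,352,078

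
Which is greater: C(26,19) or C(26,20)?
C(26,19)

Working:
C(26,19)=657,800, C(26,20)=230,230.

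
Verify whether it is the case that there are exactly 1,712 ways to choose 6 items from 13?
False
C(13,6) = 1,716 ≠ 1712.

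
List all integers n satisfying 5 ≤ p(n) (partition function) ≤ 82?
4, 5, 6, 7, 8, 9, 10, 11, 12

Working:
Tabulating p(n) via p(n) = p(n−1) + p(n−2) − p(n−5) − p(n−7) + …: p(3)=3; p(4)=5; p(5)=7; p(6)=11; p(7)=15; p(8)=22; p(9)=30; p(10)=42; p(11)=56; p(12)=77; p(13)=101. So valid n = 4, 5, 6, 7, 8, 9, 10, 11, 12.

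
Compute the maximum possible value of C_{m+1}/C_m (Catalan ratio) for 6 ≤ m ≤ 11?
C_{m+1}/C_m = 2(2m+1)/(m+2), which increases with m. Maximum at m = 11: 2·23/13 = 46/13.
Final answer: 46/13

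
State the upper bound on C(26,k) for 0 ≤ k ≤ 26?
10,400,600

Explanation: Maximum at k = 13: C(26,13) = 10,400,600.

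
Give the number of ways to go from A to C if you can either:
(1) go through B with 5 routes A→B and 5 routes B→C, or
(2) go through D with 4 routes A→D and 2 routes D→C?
33

Reasoning: Route via B: 5×5=25. Route via D: 4×2=8. Total: 33.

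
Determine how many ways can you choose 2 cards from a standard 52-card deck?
1,326

Solution: C(52,2) = 1,326.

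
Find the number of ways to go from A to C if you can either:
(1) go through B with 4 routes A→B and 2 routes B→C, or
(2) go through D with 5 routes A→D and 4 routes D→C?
28

Working:
Route via B: 4×2=8. Route via D: 5×4=20. Total: 28.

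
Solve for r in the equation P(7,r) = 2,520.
5
P(7,r) = 7·6·…·(7−r+1), a product of r factors. Multiplying down from 7: 7 = 7; 7·6 = 42; 7·6·5 = 210; 7·6·5·4 = 840; 7·6·5·4·3 = 2,520 ✓ (5 factors). So r = 5.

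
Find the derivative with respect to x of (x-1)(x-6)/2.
(2x - 7)/2

Reasoning: d/dx[(x-1)(x-6)] = (x-6) + (x-1) = 2x - 7. Dividing by 2 gives (2x - 7)/2.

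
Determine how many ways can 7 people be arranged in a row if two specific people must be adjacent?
1,440

Reasoning: Treat pair as unit: (7-1)! arrangements × 2 internal orders = 1,440.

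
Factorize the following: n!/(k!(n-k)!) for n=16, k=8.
C(16,8) = 12,870

Reasoning: This is the binomial coefficient C(16,8) = 12,870.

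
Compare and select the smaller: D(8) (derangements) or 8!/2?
D(8)

Reasoning: D(8) = (8-1)·[D(7) + D(6)] = 7·[1,854 + 265] = 14,833; 8!/2 = 40,320/2 = 20,160.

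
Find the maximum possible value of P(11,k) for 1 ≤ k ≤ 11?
39,916,800
P(11,k) increases in k, so maximum at k = 11: 11! = 39,916,800.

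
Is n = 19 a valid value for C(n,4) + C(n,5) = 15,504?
Yes

Solution: C(19,4) + C(19,5) = 3,876 + 11,628 = 15,504, which equals 15,504.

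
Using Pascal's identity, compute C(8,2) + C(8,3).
84

Working:
C(8,2) + C(8,3) = C(9,3) = 84.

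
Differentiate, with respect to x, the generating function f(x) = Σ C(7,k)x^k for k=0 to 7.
Σ k·C(7,k)x^(k-1) for k=1 to 7

Solution: Term-by-term differentiation gives Σ k·C(7,k)x^{k-1} for k=1 to 7.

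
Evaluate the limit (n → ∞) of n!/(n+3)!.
0

n!/(n+3)! = 1/[(n+1)(n+2)(n+3)] → 0 as n → ∞.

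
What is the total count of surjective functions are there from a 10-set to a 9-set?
Onto functions = 9! × S(10,9)
First compute S(10,9) via recurrence:
Using the Stirling recurrence: S(n,k) = k·S(n-1,k) + S(n-1,k-1)
S(10,9) = 9·S(9,9) + S(9,8)
         = 9·1 + 36
         = 9 + 36
         = 45
Then: 362880 × 45 = 16,329,600

Answer: 16,329,600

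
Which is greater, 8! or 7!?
8!

8!=40,320, 7!=5,040. 8! > 7!.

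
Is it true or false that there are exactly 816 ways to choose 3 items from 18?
True

Working:
C(18,3) = 816.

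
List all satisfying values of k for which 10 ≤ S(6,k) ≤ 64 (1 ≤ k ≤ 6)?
2, 5

Reasoning: S(6,1)=1; S(6,2)=31; S(6,3)=90; S(6,4)=65; S(6,5)=15; S(6,6)=1. So valid k = 2, 5.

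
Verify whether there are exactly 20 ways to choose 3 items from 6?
C(6,3) = 20.
Final answer: True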